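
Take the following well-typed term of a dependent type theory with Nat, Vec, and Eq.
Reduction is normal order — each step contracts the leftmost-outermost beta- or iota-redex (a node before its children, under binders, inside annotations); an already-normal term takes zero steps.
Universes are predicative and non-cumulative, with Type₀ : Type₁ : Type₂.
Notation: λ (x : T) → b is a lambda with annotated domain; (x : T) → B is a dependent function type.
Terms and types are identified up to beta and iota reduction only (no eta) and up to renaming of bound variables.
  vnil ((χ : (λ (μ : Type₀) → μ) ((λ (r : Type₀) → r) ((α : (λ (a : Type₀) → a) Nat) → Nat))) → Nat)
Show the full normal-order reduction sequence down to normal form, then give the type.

reduction (normal order):
  vnil ((χ : (λ (μ : Type₀) → μ) ((λ (r : Type₀) → r) ((α : (λ (a : Type₀) → a) Nat) → Nat))) → Nat)
  ~> vnil ((χ : (λ (μ : Type₀) → μ) ((r : (λ (α : Type₀) → α) Nat) → Nat)) → Nat)
  ~> vnil ((χ : (μ : (λ (r : Type₀) → r) Nat) → Nat) → Nat)
  ~> vnil ((χ : (μ : Nat) → Nat) → Nat)
inferred type:
  Vec ((χ : (μ : Nat) → Nat) → Nat) zero


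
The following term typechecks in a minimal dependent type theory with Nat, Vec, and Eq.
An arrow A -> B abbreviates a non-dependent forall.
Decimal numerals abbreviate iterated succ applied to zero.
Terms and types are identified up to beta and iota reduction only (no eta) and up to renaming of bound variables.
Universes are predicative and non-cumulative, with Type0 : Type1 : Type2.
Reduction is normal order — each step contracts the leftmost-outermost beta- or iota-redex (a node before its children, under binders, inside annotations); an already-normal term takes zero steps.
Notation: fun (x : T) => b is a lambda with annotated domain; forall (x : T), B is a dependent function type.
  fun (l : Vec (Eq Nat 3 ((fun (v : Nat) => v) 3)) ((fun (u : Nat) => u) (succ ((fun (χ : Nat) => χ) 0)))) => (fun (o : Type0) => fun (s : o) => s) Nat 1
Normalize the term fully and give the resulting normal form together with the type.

normal form:
  fun (l : Vec (Eq Nat 3 3) 1) => 1
inferred type:
  Vec (Eq Nat 3 3) 1 -> Nat


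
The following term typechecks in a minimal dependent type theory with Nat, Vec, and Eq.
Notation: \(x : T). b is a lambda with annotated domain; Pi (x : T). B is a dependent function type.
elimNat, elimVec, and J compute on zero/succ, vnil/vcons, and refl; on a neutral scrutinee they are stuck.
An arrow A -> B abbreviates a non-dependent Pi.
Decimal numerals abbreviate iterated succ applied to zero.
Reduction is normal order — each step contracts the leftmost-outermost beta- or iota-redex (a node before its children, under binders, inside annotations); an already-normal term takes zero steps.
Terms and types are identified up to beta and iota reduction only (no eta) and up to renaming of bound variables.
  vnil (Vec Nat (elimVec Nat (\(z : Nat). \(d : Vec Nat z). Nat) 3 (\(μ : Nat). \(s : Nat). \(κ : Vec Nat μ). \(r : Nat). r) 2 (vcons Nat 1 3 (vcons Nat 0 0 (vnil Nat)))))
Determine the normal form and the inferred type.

reduced normal form:
  vnil (Vec Nat 3)
the term's type:
  Vec (Vec Nat 3) 0
observation: reduction starts at an elimVec iota-redex, and 11 normal-order steps reach the normal form.


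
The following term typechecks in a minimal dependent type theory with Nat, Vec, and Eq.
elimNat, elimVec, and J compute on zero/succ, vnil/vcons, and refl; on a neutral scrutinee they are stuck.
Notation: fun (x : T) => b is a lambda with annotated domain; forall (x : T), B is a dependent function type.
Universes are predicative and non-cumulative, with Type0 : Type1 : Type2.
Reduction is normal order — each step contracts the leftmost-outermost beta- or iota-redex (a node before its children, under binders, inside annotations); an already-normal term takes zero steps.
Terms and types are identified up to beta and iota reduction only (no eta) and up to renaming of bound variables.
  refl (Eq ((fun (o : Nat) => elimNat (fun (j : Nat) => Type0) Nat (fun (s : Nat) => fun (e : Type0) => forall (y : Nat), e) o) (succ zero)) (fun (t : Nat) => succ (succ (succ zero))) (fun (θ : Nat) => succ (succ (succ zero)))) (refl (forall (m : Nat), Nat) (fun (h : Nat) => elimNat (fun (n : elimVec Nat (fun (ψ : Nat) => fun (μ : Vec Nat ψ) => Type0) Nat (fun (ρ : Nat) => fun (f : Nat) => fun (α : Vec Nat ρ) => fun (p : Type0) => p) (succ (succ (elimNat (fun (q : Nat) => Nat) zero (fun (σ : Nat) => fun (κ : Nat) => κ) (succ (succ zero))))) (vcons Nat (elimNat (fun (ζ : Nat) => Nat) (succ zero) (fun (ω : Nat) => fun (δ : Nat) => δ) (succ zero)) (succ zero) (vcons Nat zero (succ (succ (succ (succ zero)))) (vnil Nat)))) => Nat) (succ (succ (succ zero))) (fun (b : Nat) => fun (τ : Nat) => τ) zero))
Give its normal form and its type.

reduced normal form:
  refl (Eq (forall (o : Nat), Nat) (fun (j : Nat) => succ (succ (succ zero))) (fun (s : Nat) => succ (succ (succ zero)))) (refl (forall (e : Nat), Nat) (fun (y : Nat) => succ (succ (succ zero))))
type:
  Eq (Eq (forall (o : Nat), Nat) (fun (j : Nat) => succ (succ (succ zero))) (fun (s : Nat) => succ (succ (succ zero)))) (refl (forall (e : Nat), Nat) (fun (y : Nat) => succ (succ (succ zero)))) (refl (forall (t : Nat), Nat) (fun (θ : Nat) => succ (succ (succ zero))))


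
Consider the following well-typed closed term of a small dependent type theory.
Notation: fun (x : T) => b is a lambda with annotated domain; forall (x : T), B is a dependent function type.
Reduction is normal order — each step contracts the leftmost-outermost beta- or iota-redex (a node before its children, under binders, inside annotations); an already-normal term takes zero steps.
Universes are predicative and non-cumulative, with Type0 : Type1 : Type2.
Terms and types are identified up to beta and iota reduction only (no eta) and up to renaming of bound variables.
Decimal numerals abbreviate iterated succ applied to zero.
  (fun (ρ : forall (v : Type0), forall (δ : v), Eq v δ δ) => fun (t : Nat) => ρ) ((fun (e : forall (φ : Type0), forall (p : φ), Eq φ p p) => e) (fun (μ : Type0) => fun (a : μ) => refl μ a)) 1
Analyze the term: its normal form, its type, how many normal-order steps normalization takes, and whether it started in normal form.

normal form:
  fun (ρ : Type0) => fun (v : ρ) => refl ρ v
type:
  forall (ρ : Type0), forall (v : ρ), Eq ρ v v
steps to reach normal form (normal order): 3
started in normal form: no
first redex: a beta-redex


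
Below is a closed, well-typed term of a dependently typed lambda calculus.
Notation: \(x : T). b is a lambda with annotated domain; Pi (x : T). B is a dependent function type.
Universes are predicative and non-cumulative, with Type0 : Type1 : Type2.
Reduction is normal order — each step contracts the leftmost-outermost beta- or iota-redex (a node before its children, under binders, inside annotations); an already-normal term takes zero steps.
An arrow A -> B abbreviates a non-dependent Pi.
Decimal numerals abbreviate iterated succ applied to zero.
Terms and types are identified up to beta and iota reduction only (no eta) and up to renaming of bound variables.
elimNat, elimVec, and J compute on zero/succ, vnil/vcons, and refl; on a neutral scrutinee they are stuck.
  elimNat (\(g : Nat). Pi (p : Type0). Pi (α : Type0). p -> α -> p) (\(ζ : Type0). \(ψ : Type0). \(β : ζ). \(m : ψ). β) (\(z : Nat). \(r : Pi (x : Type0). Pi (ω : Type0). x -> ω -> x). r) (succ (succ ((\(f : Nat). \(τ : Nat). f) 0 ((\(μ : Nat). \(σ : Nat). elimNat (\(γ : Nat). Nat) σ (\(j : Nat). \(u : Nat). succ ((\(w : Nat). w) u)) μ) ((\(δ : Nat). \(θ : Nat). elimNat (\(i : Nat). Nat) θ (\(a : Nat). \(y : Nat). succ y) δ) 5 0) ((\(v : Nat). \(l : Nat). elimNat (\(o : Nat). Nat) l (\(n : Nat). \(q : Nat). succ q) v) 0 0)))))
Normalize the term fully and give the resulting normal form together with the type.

normal form:
  \(g : Type0). \(p : Type0). \(α : g). \(ζ : p). α
the term's type:
  Pi (g : Type0). Pi (p : Type0). g -> p -> g


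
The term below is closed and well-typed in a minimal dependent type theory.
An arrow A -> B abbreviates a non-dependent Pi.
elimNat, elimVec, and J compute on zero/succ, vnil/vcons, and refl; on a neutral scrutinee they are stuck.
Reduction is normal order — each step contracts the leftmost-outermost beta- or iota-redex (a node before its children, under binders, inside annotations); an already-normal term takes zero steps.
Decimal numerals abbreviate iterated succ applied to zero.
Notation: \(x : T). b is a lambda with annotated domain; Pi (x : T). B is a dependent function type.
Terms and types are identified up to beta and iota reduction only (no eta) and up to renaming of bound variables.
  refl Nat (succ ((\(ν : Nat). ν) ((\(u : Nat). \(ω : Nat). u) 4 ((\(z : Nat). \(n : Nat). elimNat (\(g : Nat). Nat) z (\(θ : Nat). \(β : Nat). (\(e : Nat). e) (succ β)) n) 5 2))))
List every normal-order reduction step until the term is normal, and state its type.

normal-order reduction sequence:
  refl Nat (succ ((\(ν : Nat). ν) ((\(u : Nat). \(ω : Nat). u) 4 ((\(z : Nat). \(n : Nat). elimNat (\(g : Nat). Nat) z (\(θ : Nat). \(β : Nat). (\(e : Nat). e) (succ β)) n) 5 2))))
  ~> refl Nat (succ ((\(ν : Nat). \(u : Nat). ν) 4 ((\(ω : Nat). \(z : Nat). elimNat (\(n : Nat). Nat) ω (\(g : Nat). \(θ : Nat). (\(β : Nat). β) (succ θ)) z) 5 2)))
  ~> refl Nat (succ ((\(ν : Nat). 4) ((\(u : Nat). \(ω : Nat). elimNat (\(z : Nat). Nat) u (\(n : Nat). \(g : Nat). (\(θ : Nat). θ) (succ g)) ω) 5 2)))
  ~> refl Nat 5
inferred type:
  Eq Nat 5 5


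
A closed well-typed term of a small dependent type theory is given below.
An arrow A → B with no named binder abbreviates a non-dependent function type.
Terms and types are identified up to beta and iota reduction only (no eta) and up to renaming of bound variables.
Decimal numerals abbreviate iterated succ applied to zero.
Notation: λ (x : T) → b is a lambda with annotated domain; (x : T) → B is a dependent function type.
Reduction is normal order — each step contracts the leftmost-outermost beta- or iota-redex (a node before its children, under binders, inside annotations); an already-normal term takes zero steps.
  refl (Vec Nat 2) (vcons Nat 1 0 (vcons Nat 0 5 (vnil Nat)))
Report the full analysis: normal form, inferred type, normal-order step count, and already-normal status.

normal form:
  refl (Vec Nat 2) (vcons Nat 1 0 (vcons Nat 0 5 (vnil Nat)))
inferred type:
  Eq (Vec Nat 2) (vcons Nat 1 0 (vcons Nat 0 5 (vnil Nat))) (vcons Nat 1 0 (vcons Nat 0 5 (vnil Nat)))
normal-order step count: 0
already normal: yes


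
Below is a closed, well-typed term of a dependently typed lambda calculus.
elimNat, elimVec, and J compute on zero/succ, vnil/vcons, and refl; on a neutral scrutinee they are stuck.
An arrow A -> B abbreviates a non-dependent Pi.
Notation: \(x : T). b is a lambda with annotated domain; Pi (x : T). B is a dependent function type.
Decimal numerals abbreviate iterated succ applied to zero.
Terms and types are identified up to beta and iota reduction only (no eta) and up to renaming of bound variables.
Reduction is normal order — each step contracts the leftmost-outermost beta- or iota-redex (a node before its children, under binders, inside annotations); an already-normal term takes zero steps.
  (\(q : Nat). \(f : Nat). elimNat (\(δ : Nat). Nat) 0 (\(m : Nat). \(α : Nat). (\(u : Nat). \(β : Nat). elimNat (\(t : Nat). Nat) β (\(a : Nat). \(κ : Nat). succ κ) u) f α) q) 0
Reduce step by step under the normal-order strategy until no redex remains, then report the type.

normal-order reduction sequence:
  (\(q : Nat). \(f : Nat). elimNat (\(δ : Nat). Nat) 0 (\(m : Nat). \(α : Nat). (\(u : Nat). \(β : Nat). elimNat (\(t : Nat). Nat) β (\(a : Nat). \(κ : Nat). succ κ) u) f α) q) 0
  ~> \(q : Nat). elimNat (\(f : Nat). Nat) 0 (\(δ : Nat). \(m : Nat). (\(α : Nat). \(u : Nat). elimNat (\(β : Nat). Nat) u (\(t : Nat). \(a : Nat). succ a) α) q m) 0
  ~> \(q : Nat). 0
the term's type:
  Nat -> Nat


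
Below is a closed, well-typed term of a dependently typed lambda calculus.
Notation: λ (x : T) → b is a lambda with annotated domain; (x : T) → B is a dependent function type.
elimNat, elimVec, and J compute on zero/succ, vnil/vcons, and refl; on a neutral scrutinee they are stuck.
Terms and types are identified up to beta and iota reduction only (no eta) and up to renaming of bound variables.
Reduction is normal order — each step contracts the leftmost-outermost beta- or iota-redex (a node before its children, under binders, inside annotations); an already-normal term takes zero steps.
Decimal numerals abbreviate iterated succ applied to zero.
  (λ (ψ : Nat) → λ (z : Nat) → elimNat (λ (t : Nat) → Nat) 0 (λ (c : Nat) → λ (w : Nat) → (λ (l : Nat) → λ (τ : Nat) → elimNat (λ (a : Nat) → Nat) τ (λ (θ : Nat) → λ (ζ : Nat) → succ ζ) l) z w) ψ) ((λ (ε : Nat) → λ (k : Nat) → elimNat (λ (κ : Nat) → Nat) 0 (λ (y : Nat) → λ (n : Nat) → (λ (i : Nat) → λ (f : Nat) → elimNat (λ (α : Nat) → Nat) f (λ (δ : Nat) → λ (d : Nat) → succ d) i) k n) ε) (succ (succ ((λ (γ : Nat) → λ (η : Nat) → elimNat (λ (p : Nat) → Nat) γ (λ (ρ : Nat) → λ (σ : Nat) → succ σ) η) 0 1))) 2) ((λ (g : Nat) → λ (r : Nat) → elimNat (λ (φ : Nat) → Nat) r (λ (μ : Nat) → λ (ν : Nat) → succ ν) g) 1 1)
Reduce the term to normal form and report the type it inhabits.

resulting normal form:
  12
the term's type:
  Nat


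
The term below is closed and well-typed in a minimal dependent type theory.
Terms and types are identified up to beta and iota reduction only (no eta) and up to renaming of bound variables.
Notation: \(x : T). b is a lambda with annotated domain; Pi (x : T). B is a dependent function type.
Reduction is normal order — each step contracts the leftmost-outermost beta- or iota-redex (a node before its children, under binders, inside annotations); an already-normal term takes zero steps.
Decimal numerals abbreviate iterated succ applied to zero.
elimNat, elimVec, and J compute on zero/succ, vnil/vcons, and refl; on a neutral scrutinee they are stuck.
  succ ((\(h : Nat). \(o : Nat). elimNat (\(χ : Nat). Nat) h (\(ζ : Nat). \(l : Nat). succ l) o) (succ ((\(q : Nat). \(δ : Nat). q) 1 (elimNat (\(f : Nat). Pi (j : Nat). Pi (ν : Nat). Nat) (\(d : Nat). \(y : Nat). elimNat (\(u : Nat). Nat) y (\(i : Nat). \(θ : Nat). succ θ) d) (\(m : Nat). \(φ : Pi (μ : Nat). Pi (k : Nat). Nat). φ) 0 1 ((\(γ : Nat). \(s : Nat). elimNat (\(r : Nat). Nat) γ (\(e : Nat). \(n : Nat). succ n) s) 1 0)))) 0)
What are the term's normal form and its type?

reduced normal form:
  3
inferred type:
  Nat
observation: 5 normal-order steps normalize the term, beginning with a beta-redex.


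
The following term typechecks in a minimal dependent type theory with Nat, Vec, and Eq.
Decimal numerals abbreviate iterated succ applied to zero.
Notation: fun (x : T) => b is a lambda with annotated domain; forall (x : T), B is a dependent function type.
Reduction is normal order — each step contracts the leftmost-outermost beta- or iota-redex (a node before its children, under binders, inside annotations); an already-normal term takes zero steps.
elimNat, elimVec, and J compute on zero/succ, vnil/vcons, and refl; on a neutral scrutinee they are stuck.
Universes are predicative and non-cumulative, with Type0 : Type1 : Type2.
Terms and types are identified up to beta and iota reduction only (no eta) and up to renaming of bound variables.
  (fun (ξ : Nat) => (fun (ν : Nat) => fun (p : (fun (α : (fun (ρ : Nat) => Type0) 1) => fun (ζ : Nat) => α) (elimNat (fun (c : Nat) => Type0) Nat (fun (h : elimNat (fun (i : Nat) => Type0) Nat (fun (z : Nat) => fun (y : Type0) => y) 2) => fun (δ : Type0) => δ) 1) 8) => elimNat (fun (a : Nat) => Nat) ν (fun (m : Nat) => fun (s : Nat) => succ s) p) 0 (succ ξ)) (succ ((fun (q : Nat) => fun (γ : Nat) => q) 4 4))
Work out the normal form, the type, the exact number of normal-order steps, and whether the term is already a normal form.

resulting normal form:
  6
the term's type:
  Nat
normal-order step count: 24
term was already normal: no
first contracted redex: a beta-redex


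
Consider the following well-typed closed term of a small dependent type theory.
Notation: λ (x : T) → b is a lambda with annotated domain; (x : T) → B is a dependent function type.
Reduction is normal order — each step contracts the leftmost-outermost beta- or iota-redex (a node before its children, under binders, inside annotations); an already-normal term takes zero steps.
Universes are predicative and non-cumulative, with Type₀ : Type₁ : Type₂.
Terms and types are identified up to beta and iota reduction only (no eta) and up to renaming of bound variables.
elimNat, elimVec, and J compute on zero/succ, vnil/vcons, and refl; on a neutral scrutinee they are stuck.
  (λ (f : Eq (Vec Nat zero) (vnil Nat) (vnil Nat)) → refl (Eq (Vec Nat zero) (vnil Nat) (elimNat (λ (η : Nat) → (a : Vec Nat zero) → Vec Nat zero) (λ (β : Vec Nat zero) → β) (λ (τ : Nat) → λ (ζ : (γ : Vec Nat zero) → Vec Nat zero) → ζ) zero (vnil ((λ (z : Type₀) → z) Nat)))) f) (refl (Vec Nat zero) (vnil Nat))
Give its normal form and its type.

reduced normal form:
  refl (Eq (Vec Nat zero) (vnil Nat) (vnil Nat)) (refl (Vec Nat zero) (vnil Nat))
the term's type:
  Eq (Eq (Vec Nat zero) (vnil Nat) (vnil Nat)) (refl (Vec Nat zero) (vnil Nat)) (refl (Vec Nat zero) (vnil Nat))


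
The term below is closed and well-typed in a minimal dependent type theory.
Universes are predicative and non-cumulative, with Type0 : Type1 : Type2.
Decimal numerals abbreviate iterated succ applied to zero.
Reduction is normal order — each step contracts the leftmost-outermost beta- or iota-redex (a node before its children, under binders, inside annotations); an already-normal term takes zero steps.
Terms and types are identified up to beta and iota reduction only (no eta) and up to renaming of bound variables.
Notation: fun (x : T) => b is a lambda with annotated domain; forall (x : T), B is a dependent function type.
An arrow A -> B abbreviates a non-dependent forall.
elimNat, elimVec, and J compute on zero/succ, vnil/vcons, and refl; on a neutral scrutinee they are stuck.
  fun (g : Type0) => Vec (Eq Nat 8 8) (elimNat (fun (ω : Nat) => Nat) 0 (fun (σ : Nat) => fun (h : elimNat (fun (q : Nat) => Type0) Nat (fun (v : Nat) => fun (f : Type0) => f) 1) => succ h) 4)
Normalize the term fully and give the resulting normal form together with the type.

resulting normal form:
  fun (g : Type0) => Vec (Eq Nat 8 8) 4
type:
  Type0 -> Type0


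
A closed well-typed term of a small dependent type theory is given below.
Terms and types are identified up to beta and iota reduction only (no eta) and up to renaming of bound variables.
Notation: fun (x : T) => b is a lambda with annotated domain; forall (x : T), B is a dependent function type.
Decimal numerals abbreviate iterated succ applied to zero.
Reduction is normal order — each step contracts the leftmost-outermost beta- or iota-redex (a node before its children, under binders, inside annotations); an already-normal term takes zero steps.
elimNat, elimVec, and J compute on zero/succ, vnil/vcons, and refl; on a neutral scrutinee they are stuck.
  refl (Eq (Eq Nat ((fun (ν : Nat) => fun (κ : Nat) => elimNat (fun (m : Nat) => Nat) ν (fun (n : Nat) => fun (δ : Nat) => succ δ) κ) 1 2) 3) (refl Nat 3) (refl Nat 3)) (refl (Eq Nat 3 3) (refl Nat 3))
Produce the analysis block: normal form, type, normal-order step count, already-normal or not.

reduced normal form:
  refl (Eq (Eq Nat 3 3) (refl Nat 3) (refl Nat 3)) (refl (Eq Nat 3 3) (refl Nat 3))
type:
  Eq (Eq (Eq Nat 3 3) (refl Nat 3) (refl Nat 3)) (refl (Eq Nat 3 3) (refl Nat 3)) (refl (Eq Nat 3 3) (refl Nat 3))
steps to reach normal form (normal order): 9
term was already normal: no
first contracted redex: a beta-redex


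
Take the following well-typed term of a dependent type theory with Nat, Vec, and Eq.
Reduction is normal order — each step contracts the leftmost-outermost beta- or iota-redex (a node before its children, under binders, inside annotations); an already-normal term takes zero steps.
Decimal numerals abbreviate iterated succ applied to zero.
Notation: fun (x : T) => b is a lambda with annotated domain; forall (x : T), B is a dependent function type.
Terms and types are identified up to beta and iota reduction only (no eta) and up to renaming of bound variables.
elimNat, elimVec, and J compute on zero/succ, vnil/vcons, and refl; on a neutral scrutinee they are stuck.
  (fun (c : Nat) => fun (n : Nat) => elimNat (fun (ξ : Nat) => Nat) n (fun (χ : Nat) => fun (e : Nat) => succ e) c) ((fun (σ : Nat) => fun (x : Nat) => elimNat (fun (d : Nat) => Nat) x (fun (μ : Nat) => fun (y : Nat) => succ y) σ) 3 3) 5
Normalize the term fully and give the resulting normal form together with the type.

reduced normal form:
  11
type:
  Nat
observation: the term reaches its normal form after 33 normal-order steps.


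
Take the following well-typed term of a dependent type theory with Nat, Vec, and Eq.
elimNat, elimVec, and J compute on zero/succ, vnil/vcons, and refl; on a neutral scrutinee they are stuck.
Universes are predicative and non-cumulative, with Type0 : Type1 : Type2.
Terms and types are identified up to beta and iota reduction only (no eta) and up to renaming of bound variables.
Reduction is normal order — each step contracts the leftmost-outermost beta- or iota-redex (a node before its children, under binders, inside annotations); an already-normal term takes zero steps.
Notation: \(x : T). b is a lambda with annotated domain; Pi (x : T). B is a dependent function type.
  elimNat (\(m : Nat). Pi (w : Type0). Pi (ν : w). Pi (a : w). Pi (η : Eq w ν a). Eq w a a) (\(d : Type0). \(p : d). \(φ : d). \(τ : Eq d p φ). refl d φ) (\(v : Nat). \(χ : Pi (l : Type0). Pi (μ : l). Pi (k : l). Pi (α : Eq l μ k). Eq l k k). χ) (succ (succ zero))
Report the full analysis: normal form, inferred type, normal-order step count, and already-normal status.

normal form:
  \(m : Type0). \(w : m). \(ν : m). \(a : Eq m w ν). refl m ν
the term's type:
  Pi (m : Type0). Pi (w : m). Pi (ν : m). Pi (a : Eq m w ν). Eq m ν ν
normal-order step count: 7
term was already normal: no
first redex: an elimNat iota-redex


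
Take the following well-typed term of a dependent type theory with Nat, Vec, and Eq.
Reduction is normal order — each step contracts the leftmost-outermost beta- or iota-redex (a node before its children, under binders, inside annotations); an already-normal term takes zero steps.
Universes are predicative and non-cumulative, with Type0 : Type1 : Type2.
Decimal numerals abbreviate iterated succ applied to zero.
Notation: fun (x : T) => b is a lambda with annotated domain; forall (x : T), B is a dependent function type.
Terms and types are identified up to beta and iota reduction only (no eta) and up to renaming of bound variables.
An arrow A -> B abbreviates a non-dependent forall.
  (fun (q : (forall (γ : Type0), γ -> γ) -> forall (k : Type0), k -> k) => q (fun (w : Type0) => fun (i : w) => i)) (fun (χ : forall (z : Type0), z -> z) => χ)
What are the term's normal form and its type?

normal form:
  fun (q : Type0) => fun (γ : q) => γ
type:
  forall (q : Type0), q -> q
observation: the leftmost-outermost redex is a beta-redex, and normalization takes 2 steps.


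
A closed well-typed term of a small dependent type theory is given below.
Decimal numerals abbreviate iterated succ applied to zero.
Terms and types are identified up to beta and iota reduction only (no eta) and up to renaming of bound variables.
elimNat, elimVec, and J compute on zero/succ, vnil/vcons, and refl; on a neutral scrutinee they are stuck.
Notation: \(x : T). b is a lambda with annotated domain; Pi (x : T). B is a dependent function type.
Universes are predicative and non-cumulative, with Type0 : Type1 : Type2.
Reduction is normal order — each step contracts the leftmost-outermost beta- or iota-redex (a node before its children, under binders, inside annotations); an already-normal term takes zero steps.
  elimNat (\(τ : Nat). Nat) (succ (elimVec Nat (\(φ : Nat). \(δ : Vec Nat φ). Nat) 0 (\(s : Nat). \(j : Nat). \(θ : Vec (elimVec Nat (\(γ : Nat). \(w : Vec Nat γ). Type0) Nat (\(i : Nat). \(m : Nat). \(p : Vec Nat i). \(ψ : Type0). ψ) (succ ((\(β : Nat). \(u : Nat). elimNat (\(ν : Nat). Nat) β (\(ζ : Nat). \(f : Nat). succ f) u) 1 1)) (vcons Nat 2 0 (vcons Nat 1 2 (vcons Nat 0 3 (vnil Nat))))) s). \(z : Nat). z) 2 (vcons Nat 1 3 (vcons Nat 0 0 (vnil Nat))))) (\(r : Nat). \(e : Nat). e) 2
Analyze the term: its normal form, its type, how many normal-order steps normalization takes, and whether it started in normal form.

normal form:
  1
the term's type:
  Nat
reduction steps (normal order): 18
started in normal form: no
first redex: an elimNat iota-redex


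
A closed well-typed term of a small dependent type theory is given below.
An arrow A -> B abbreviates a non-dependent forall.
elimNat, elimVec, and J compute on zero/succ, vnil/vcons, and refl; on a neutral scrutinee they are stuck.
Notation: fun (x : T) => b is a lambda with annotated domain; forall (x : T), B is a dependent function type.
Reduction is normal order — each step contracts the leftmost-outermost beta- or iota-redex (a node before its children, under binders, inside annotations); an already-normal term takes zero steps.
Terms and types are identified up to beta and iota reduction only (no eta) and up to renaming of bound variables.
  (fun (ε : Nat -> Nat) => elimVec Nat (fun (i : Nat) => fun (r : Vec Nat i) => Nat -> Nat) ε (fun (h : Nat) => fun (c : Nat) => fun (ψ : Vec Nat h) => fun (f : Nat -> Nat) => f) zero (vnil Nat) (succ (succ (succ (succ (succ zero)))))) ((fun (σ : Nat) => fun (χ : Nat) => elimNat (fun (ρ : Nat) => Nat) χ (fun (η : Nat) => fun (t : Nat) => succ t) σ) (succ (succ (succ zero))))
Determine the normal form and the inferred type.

resulting normal form:
  succ (succ (succ (succ (succ (succ (succ (succ zero)))))))
the term's type:
  Nat


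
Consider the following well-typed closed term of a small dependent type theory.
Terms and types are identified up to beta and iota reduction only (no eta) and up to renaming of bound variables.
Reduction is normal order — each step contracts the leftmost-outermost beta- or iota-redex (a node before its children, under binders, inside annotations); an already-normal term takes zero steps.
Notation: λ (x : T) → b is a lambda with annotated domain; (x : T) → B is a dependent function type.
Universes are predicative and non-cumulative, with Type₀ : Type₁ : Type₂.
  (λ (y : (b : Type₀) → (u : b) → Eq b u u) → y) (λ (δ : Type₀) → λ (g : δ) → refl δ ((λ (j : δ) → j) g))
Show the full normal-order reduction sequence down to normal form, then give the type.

normal-order reduction:
  (λ (y : (b : Type₀) → (u : b) → Eq b u u) → y) (λ (δ : Type₀) → λ (g : δ) → refl δ ((λ (j : δ) → j) g))
  ~> λ (y : Type₀) → λ (b : y) → refl y ((λ (u : y) → u) b)
  ~> λ (y : Type₀) → λ (b : y) → refl y b
inferred type:
  (y : Type₀) → (b : y) → Eq y b b


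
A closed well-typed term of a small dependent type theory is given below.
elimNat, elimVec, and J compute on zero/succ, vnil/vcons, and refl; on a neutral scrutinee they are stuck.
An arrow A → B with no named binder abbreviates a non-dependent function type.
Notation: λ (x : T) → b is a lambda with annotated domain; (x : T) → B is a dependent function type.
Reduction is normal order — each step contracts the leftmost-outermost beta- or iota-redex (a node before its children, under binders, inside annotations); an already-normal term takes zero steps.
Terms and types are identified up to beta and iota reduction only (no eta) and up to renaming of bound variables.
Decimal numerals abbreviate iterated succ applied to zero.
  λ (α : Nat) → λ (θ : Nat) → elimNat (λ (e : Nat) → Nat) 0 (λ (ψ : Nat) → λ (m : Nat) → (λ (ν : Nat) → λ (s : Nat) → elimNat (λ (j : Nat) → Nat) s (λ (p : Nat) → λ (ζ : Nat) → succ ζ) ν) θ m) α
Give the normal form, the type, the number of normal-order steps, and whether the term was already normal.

resulting normal form:
  λ (α : Nat) → λ (θ : Nat) → elimNat (λ (e : Nat) → Nat) 0 (λ (ψ : Nat) → λ (m : Nat) → elimNat (λ (ν : Nat) → Nat) m (λ (s : Nat) → λ (j : Nat) → succ j) θ) α
inferred type:
  Nat → Nat → Nat
normal-order step count: 2
started in normal form: no
first redex: a beta-redex


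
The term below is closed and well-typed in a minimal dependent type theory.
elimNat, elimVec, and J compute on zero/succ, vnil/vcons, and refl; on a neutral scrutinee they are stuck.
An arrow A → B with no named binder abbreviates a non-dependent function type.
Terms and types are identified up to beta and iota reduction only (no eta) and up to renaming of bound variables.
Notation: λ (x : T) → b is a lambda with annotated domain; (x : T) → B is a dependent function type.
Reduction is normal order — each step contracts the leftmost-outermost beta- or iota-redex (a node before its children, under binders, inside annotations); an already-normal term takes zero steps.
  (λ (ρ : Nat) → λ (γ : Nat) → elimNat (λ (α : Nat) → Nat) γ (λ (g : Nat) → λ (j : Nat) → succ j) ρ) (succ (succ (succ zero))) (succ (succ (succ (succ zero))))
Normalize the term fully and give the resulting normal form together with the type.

normal form:
  succ (succ (succ (succ (succ (succ (succ zero))))))
the term's type:
  Nat
observation: the leftmost-outermost redex is a beta-redex, and normalization takes 12 steps.


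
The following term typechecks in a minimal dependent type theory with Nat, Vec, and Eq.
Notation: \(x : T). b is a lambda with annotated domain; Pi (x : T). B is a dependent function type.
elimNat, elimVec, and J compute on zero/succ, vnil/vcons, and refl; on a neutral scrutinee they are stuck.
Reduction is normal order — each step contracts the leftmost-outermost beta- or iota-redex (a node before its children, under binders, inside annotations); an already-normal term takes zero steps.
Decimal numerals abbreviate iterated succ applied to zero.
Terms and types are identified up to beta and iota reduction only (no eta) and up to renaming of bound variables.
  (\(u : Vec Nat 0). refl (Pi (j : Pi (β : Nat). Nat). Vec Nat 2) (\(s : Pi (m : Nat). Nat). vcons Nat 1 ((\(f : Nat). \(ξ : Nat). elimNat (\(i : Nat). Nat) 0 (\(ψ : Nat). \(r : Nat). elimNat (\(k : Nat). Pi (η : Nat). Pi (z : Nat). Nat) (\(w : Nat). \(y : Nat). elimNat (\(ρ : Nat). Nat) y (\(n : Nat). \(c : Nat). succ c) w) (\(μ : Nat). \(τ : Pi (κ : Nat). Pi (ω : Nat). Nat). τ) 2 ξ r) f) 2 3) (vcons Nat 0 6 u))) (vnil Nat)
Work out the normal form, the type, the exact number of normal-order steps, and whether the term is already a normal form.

resulting normal form:
  refl (Pi (u : Pi (j : Nat). Nat). Vec Nat 2) (\(β : Pi (s : Nat). Nat). vcons Nat 1 6 (vcons Nat 0 6 (vnil Nat)))
the term's type:
  Eq (Pi (u : Pi (j : Nat). Nat). Vec Nat 2) (\(β : Pi (s : Nat). Nat). vcons Nat 1 6 (vcons Nat 0 6 (vnil Nat))) (\(m : Pi (f : Nat). Nat). vcons Nat 1 6 (vcons Nat 0 6 (vnil Nat)))
normal-order step count: 48
already normal: no
first contracted redex: a beta-redex


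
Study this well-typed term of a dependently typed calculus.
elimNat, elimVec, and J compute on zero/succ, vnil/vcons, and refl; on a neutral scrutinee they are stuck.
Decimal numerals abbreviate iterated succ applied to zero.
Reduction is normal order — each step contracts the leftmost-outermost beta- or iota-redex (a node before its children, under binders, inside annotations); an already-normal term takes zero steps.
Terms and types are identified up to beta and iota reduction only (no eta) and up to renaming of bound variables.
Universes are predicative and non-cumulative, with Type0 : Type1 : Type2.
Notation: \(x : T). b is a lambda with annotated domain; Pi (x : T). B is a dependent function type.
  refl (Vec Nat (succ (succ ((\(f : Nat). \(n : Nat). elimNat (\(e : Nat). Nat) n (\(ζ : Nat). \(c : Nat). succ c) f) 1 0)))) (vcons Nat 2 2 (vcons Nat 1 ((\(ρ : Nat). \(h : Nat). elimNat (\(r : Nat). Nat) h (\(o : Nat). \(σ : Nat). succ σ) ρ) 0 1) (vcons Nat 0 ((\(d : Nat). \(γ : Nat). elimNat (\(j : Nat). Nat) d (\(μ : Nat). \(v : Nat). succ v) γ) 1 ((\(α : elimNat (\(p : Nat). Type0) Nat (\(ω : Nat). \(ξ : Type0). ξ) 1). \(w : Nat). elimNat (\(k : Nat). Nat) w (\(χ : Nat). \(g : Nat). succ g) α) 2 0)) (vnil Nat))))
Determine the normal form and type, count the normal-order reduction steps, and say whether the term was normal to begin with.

reduced normal form:
  refl (Vec Nat 3) (vcons Nat 2 2 (vcons Nat 1 1 (vcons Nat 0 3 (vnil Nat))))
the term's type:
  Eq (Vec Nat 3) (vcons Nat 2 2 (vcons Nat 1 1 (vcons Nat 0 3 (vnil Nat)))) (vcons Nat 2 2 (vcons Nat 1 1 (vcons Nat 0 3 (vnil Nat))))
steps to reach normal form (normal order): 27
started in normal form: no
first contracted redex: a beta-redex


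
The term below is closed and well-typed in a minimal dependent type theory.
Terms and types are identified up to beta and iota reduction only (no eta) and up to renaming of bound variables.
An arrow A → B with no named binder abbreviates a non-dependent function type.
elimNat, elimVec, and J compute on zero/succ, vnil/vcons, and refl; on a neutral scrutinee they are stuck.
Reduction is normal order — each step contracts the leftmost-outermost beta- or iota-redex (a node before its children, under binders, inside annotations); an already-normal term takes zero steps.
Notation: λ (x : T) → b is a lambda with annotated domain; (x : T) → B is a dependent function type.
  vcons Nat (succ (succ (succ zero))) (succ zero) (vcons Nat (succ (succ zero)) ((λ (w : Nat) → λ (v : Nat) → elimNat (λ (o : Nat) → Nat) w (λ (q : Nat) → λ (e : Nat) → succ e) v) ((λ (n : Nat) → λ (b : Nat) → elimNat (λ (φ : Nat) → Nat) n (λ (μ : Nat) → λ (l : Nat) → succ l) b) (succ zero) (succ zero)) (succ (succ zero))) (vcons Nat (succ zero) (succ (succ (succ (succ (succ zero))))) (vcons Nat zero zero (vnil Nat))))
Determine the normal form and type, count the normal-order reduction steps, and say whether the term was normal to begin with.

reduced normal form:
  vcons Nat (succ (succ (succ zero))) (succ zero) (vcons Nat (succ (succ zero)) (succ (succ (succ (succ zero)))) (vcons Nat (succ zero) (succ (succ (succ (succ (succ zero))))) (vcons Nat zero zero (vnil Nat))))
the term's type:
  Vec Nat (succ (succ (succ (succ zero))))
reduction steps (normal order): 15
term was already normal: no
first contracted redex: a beta-redex


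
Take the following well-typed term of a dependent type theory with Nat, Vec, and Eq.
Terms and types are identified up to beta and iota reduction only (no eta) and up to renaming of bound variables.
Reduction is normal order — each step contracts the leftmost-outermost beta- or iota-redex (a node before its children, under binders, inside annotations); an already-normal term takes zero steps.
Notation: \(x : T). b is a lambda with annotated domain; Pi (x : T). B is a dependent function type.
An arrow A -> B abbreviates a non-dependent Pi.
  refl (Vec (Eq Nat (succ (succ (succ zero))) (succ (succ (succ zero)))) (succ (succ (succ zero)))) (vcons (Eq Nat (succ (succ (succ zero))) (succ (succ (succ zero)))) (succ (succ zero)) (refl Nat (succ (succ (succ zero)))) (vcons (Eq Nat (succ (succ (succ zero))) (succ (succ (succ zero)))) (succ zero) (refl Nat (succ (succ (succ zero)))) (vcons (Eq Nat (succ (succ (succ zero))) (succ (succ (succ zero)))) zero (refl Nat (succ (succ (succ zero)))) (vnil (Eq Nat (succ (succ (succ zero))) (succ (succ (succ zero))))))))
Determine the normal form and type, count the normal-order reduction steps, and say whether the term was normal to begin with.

normal form:
  refl (Vec (Eq Nat (succ (succ (succ zero))) (succ (succ (succ zero)))) (succ (succ (succ zero)))) (vcons (Eq Nat (succ (succ (succ zero))) (succ (succ (succ zero)))) (succ (succ zero)) (refl Nat (succ (succ (succ zero)))) (vcons (Eq Nat (succ (succ (succ zero))) (succ (succ (succ zero)))) (succ zero) (refl Nat (succ (succ (succ zero)))) (vcons (Eq Nat (succ (succ (succ zero))) (succ (succ (succ zero)))) zero (refl Nat (succ (succ (succ zero)))) (vnil (Eq Nat (succ (succ (succ zero))) (succ (succ (succ zero))))))))
inferred type:
  Eq (Vec (Eq Nat (succ (succ (succ zero))) (succ (succ (succ zero)))) (succ (succ (succ zero)))) (vcons (Eq Nat (succ (succ (succ zero))) (succ (succ (succ zero)))) (succ (succ zero)) (refl Nat (succ (succ (succ zero)))) (vcons (Eq Nat (succ (succ (succ zero))) (succ (succ (succ zero)))) (succ zero) (refl Nat (succ (succ (succ zero)))) (vcons (Eq Nat (succ (succ (succ zero))) (succ (succ (succ zero)))) zero (refl Nat (succ (succ (succ zero)))) (vnil (Eq Nat (succ (succ (succ zero))) (succ (succ (succ zero)))))))) (vcons (Eq Nat (succ (succ (succ zero))) (succ (succ (succ zero)))) (succ (succ zero)) (refl Nat (succ (succ (succ zero)))) (vcons (Eq Nat (succ (succ (succ zero))) (succ (succ (succ zero)))) (succ zero) (refl Nat (succ (succ (succ zero)))) (vcons (Eq Nat (succ (succ (succ zero))) (succ (succ (succ zero)))) zero (refl Nat (succ (succ (succ zero)))) (vnil (Eq Nat (succ (succ (succ zero))) (succ (succ (succ zero))))))))
reduction steps (normal order): 0
already normal: yes


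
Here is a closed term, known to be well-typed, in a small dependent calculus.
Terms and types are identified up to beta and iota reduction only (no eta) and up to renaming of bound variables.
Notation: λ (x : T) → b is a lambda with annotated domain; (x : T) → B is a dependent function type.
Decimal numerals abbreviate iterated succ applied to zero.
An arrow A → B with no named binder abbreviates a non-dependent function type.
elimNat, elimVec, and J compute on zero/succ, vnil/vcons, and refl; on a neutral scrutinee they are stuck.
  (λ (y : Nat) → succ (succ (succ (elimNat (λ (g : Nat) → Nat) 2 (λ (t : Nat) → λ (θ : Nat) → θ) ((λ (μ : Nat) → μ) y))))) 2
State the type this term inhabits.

the term's type:
  Nat


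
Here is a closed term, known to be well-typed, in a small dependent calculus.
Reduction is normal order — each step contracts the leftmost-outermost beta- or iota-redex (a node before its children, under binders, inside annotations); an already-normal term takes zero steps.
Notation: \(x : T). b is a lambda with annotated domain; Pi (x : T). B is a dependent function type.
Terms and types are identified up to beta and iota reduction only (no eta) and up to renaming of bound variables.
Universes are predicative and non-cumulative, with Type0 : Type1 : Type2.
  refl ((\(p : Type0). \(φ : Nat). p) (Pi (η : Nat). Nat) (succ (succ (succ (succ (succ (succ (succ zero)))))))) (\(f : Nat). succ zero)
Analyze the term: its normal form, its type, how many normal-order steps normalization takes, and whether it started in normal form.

normal form:
  refl (Pi (p : Nat). Nat) (\(φ : Nat). succ zero)
inferred type:
  Eq (Pi (p : Nat). Nat) (\(φ : Nat). succ zero) (\(η : Nat). succ zero)
reduction steps (normal order): 2
term was already normal: no
first contracted redex: a beta-redex


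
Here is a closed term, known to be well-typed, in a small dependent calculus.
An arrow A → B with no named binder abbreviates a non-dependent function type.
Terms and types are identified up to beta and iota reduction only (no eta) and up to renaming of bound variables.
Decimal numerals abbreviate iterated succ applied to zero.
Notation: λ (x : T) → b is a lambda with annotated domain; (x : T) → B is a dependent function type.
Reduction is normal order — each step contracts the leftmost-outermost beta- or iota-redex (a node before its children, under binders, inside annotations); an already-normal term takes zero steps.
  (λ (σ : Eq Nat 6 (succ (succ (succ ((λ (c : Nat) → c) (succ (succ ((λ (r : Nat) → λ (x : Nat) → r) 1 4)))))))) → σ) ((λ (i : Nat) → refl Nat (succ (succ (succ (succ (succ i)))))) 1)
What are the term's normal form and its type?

reduced normal form:
  refl Nat 6
inferred type:
  Eq Nat 6 6
observation: 2 normal-order steps normalize the term, beginning with a beta-redex.
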